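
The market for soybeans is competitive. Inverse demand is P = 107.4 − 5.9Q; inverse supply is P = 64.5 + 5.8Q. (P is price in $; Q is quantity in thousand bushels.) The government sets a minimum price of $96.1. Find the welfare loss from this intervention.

Competitive equilibrium: 107.4 − 5.9Q = 64.5 + 5.8Q → Q* = 3.6667, P* = 85.7667.
At the floor P = 96.1, quantity demanded = (107.4 − 96.1)/5.9 = 1.9153.
Sellers' marginal cost at Q' = 1.9153: 64.5 + 5.8·1.9153 = 75.6087.
ΔQ = 3.6667 − 1.9153 = 1.7514; wedge = 96.1 − 75.6087 = 20.4913.
Welfare loss = ½ × 1.7514 × 20.4913 = $17.94 thousand.

$17.94 thousand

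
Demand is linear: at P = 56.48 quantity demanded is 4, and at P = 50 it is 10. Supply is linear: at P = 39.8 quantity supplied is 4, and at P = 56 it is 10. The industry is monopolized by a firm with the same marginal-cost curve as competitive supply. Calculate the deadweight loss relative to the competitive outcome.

Demand slope = (50 − 56.48)/(10 − 4) = −1.08, so P = 60.8 − 1.08Q.
Supply slope = (56 − 39.8)/(10 − 4) = 2.7, so P = 29 + 2.7Q.
Competitive equilibrium: 60.8 − 1.08Q = 29 + 2.7Q → Q* = 8.4127, P* = 51.7143.
Marginal revenue: MR = 60.8 − 2.16Q. Set MR = MC: 60.8 − 2.16Q = 29 + 2.7Q → Q_m = 6.5432.
Price P_m = 60.8 − 1.08·6.5432 = 53.7333; MC(Q_m) = 29 + 2.7·6.5432 = 46.6666.
Competitive Q* = 8.4127, so ΔQ = 1.8695; wedge = 53.7333 − 46.6666 = 7.0667.
The triangle = ½ × 1.8695 × 7.0667 = 6.61.

6.61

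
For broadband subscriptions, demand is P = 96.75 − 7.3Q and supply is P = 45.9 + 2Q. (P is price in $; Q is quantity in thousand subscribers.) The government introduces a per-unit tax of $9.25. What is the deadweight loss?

$4.60 thousand

Competitive equilibrium: 96.75 − 7.3Q = 45.9 + 2Q → Q* = 5.4677, P* = 56.8355.
With the tax, the buyer price exceeds the seller price by 9.25: (96.75 − 7.3Q) − (45.9 + 2Q) = 9.25 → Q' = 4.4731.
ΔQ = 5.4677 − 4.4731 = 0.9946; the wedge equals the tax, 9.25.
DWL = ½ × 0.9946 × 9.25 = $4.60 thousand.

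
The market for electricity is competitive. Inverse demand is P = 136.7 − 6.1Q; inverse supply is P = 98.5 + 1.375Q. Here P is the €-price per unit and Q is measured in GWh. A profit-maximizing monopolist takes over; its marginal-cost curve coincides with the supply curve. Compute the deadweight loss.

€19.71

Competitive equilibrium: 136.7 − 6.1Q = 98.5 + 1.375Q → Q* = 5.1104, P* = 105.5268.
Marginal revenue: MR = 136.7 − 12.2Q. Set MR = MC: 136.7 − 12.2Q = 98.5 + 1.375Q → Q_m = 2.814.
Price P_m = 136.7 − 6.1·2.814 = 119.5346; MC(Q_m) = 98.5 + 1.375·2.814 = 102.3693.
Competitive Q* = 5.1104, so ΔQ = 2.2964; wedge = 119.5346 − 102.3693 = 17.1653.
The triangle = ½ × 2.2964 × 17.1653 = €19.71.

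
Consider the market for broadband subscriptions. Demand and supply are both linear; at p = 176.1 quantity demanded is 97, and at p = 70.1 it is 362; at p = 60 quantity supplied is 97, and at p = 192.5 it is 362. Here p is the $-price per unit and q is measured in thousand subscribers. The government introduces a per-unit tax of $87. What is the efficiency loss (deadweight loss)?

$4205 thousand

Demand slope = (70.1 − 176.1)/(362 − 97) = −0.4, so p = 214.9 − 0.4q.
Supply slope = (192.5 − 60)/(362 − 97) = 0.5, so p = 11.5 + 0.5q.
Competitive equilibrium: 214.9 − 0.4q = 11.5 + 0.5q → q* = 226, p* = 124.5.
With the tax, the buyer price exceeds the seller price by 87: (214.9 − 0.4q) − (11.5 + 0.5q) = 87 → q' = 129.3333.
Δq = 226 − 129.3333 = 96.6667; the wedge equals the tax, 87.
The triangle = ½ × 96.6667 × 87 = $4205 thousand.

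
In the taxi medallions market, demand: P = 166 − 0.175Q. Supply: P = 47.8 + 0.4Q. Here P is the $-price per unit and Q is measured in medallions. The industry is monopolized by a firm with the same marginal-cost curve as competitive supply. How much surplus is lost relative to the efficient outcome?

Competitive equilibrium: 166 − 0.175Q = 47.8 + 0.4Q → Q* = 205.5652, P* = 130.0261.
Marginal revenue: MR = 166 − 0.35Q. Set MR = MC: 166 − 0.35Q = 47.8 + 0.4Q → Q_m = 157.6.
Price P_m = 166 − 0.175·157.6 = 138.42; MC(Q_m) = 47.8 + 0.4·157.6 = 110.84.
Competitive Q* = 205.5652, so ΔQ = 47.9652; wedge = 138.42 − 110.84 = 27.58.
DWL = ½ × 47.9652 × 27.58 = $661.44.

$661.44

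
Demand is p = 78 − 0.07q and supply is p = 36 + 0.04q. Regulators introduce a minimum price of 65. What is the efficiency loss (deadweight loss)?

Competitive equilibrium: 78 − 0.07q = 36 + 0.04q → q* = 381.8182, p* = 51.2727.
At the floor p = 65, quantity demanded = (78 − 65)/0.07 = 185.7143.
Sellers' marginal cost at q' = 185.7143: 36 + 0.04·185.7143 = 43.4286.
Δq = 381.8182 − 185.7143 = 196.1039; wedge = 65 − 43.4286 = 21.5714.
Welfare loss = ½ × 196.1039 × 21.5714 = 2115.12.

2115.12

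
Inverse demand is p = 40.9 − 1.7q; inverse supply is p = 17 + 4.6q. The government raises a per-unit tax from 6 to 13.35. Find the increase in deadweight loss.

Competitive equilibrium: 40.9 − 1.7q = 17 + 4.6q → q* = 3.7937, p* = 34.4508.
For a per-unit tax t: Δq = t/6.3, so DWL = ½·t·(t/6.3) = t²/12.6.
At t = 6: DWL = 2.857. At t = 13.35: DWL = 14.145.
Increase = 14.145 − 2.857 = 11.29.

11.29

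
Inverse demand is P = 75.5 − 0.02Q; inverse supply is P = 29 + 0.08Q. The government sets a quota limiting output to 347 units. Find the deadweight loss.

696.20

Competitive equilibrium: 75.5 − 0.02Q = 29 + 0.08Q → Q* = 465, P* = 66.2.
At Q = 347: demand price = 75.5 − 0.02·347 = 68.56; supply price = 29 + 0.08·347 = 56.76.
ΔQ = 465 − 347 = 118; wedge = 68.56 − 56.76 = 11.8.
DWL = ½ × 118 × 11.8 = 696.20.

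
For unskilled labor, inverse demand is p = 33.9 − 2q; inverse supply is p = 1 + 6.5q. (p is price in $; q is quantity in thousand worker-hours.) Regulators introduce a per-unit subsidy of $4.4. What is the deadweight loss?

$1.14 thousand

Competitive equilibrium: 33.9 − 2q = 1 + 6.5q → q* = 3.8706, p* = 26.1588.
The subsidy lowers effective supply by 4.4: p = 6.5q − 3.4.
New quantity: 33.9 − 2q = 6.5q − 3.4 → q' = 4.3882.
Overproduction Δq = 4.3882 − 3.8706 = 0.5176; wedge = subsidy = 4.4.
Welfare loss = ½ × 0.5176 × 4.4 = $1.14 thousand.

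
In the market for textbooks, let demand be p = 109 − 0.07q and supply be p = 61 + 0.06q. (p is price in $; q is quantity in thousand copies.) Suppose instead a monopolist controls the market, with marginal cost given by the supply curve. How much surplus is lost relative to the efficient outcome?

$1085.54 thousand

Competitive equilibrium: 109 − 0.07q = 61 + 0.06q → q* = 369.2308, p* = 83.1538.
Marginal revenue: MR = 109 − 0.14q. Set MR = MC: 109 − 0.14q = 61 + 0.06q → q_m = 240.
Price p_m = 109 − 0.07·240 = 92.2; MC(q_m) = 61 + 0.06·240 = 75.4.
Competitive q* = 369.2308, so Δq = 129.2308; wedge = 92.2 − 75.4 = 16.8.
The triangle = ½ × 129.2308 × 16.8 = $1085.54 thousand.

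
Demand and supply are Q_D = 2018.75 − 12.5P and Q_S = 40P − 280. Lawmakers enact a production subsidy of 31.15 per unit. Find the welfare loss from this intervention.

4620.58

In inverse form: demand P = 161.5 − 0.08Q, supply P = 7 + 0.025Q.
Competitive equilibrium: 161.5 − 0.08Q = 7 + 0.025Q → Q* = 1471.4286, P* = 43.7857.
The subsidy lowers effective supply by 31.15: P = 0.025Q − 24.15.
New quantity: 161.5 − 0.08Q = 0.025Q − 24.15 → Q' = 1768.0952.
Overproduction ΔQ = 1768.0952 − 1471.4286 = 296.6666; wedge = subsidy = 31.15.
The triangle = ½ × 296.6666 × 31.15 = 4620.58.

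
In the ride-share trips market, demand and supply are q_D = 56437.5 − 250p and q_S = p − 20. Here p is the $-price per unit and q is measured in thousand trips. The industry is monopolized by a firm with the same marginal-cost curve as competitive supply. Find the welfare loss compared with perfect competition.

$0.33 thousand

In inverse form: demand p = 225.75 − 0.004q, supply p = 20 + q.
Competitive equilibrium: 225.75 − 0.004q = 20 + q → q* = 204.9303, p* = 224.9303.
Marginal revenue: MR = 225.75 − 0.008q. Set MR = MC: 225.75 − 0.008q = 20 + q → q_m = 204.1171.
Price p_m = 225.75 − 0.004·204.1171 = 224.9335; MC(q_m) = 20 + 1·204.1171 = 224.1171.
Competitive q* = 204.9303, so Δq = 0.8132; wedge = 224.9335 − 224.1171 = 0.8164.
Deadweight loss = ½ × 0.8132 × 0.8164 = $0.33 thousand.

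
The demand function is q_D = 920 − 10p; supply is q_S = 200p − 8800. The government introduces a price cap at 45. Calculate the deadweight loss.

In inverse form: demand p = 92 − 0.1q, supply p = 44 + 0.005q.
Competitive equilibrium: 92 − 0.1q = 44 + 0.005q → q* = 457.1429, p* = 46.2857.
At the ceiling p = 45, quantity supplied = (45 − 44)/0.005 = 200.
Willingness to pay at q' = 200: 92 − 0.1·200 = 72.
Δq = 457.1429 − 200 = 257.1429; wedge = 72 − 45 = 27.
The triangle = ½ × 257.1429 × 27 = 3471.43.

3471.43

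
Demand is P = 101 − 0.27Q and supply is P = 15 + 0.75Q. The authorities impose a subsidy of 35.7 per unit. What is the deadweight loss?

624.75

Competitive equilibrium: 101 − 0.27Q = 15 + 0.75Q → Q* = 84.3137, P* = 78.2353.
The subsidy lowers effective supply by 35.7: P = 0.75Q − 20.7.
New quantity: 101 − 0.27Q = 0.75Q − 20.7 → Q' = 119.3137.
Overproduction ΔQ = 119.3137 − 84.3137 = 35; wedge = subsidy = 35.7.
DWL = ½ × 35 × 35.7 = 624.75.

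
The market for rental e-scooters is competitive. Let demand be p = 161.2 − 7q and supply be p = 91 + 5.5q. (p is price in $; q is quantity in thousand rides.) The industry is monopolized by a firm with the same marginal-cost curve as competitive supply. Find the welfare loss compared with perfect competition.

$25.40 thousand

Competitive equilibrium: 161.2 − 7q = 91 + 5.5q → q* = 5.616, p* = 121.888.
Marginal revenue: MR = 161.2 − 14q. Set MR = MC: 161.2 − 14q = 91 + 5.5q → q_m = 3.6.
Price p_m = 161.2 − 7·3.6 = 136; MC(q_m) = 91 + 5.5·3.6 = 110.8.
Competitive q* = 5.616, so Δq = 2.016; wedge = 136 − 110.8 = 25.2.
Welfare loss = ½ × 2.016 × 25.2 = $25.40 thousand.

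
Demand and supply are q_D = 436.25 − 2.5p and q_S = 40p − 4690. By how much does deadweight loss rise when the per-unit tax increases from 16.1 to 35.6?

1186.06

In inverse form: demand p = 174.5 − 0.4q, supply p = 117.25 + 0.025q.
Competitive equilibrium: 174.5 − 0.4q = 117.25 + 0.025q → q* = 134.7059, p* = 120.6176.
For a per-unit tax t: Δq = t/0.425, so DWL = ½·t·(t/0.425) = t²/0.85.
At t = 16.1: DWL = 304.953. At t = 35.6: DWL = 1491.012.
Increase = 1491.012 − 304.953 = 1186.06.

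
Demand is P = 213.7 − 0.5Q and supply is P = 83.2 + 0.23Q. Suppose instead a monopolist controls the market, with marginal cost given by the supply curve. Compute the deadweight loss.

Competitive equilibrium: 213.7 − 0.5Q = 83.2 + 0.23Q → Q* = 178.76712, P* = 124.31644.
Marginal revenue: MR = 213.7 − Q. Set MR = MC: 213.7 − Q = 83.2 + 0.23Q → Q_m = 106.09756.
Price P_m = 213.7 − 0.5·106.09756 = 160.65122; MC(Q_m) = 83.2 + 0.23·106.09756 = 107.60244.
Competitive Q* = 178.76712, so ΔQ = 72.66956; wedge = 160.65122 − 107.60244 = 53.04878.
The triangle = ½ × 72.66956 × 53.04878 = 1927.52.

1927.52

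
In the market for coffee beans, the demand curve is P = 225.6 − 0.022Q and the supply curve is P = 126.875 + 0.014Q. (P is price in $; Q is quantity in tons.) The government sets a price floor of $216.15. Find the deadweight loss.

$96284.09

Competitive equilibrium: 225.6 − 0.022Q = 126.875 + 0.014Q → Q* = 2742.36111, P* = 165.26806.
At the floor P = 216.15, quantity demanded = (225.6 − 216.15)/0.022 = 429.54545.
Sellers' marginal cost at Q' = 429.54545: 126.875 + 0.014·429.54545 = 132.88864.
ΔQ = 2742.36111 − 429.54545 = 2312.81566; wedge = 216.15 − 132.88864 = 83.26136.
The triangle = ½ × 2312.81566 × 83.26136 = $96284.09.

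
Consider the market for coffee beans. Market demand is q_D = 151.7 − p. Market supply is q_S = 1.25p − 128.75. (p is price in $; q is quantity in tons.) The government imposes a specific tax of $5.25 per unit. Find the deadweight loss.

In inverse form: demand p = 151.7 − q, supply p = 103 + 0.8q.
Competitive equilibrium: 151.7 − q = 103 + 0.8q → q* = 27.0556, p* = 124.6444.
With the tax, the buyer price exceeds the seller price by 5.25: (151.7 − q) − (103 + 0.8q) = 5.25 → q' = 24.1389.
Δq = 27.0556 − 24.1389 = 2.9167; the wedge equals the tax, 5.25.
DWL = ½ × 2.9167 × 5.25 = $7.66.

$7.66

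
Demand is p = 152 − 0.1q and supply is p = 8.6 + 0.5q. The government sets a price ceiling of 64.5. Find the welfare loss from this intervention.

4853.952

Competitive equilibrium: 152 − 0.1q = 8.6 + 0.5q → q* = 239, p* = 128.1.
At the ceiling p = 64.5, quantity supplied = (64.5 − 8.6)/0.5 = 111.8.
Willingness to pay at q' = 111.8: 152 − 0.1·111.8 = 140.82.
Δq = 239 − 111.8 = 127.2; wedge = 140.82 − 64.5 = 76.32.
Welfare loss = ½ × 127.2 × 76.32 = 4853.952.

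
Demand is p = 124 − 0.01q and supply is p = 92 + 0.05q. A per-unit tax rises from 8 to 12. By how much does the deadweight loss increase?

Competitive equilibrium: 124 − 0.01q = 92 + 0.05q → q* = 533.3333, p* = 118.6667.
For a per-unit tax t: Δq = t/0.06, so DWL = ½·t·(t/0.06) = t²/0.12.
At t = 8: DWL = 533.333. At t = 12: DWL = 1200.
Increase = 1200 − 533.333 = 666.67.

666.67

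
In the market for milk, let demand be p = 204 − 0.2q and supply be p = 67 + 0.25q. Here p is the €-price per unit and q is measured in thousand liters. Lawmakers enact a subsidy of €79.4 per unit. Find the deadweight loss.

Competitive equilibrium: 204 − 0.2q = 67 + 0.25q → q* = 304.44444, p* = 143.11111.
The subsidy lowers effective supply by 79.4: p = 0.25q − 12.4.
New quantity: 204 − 0.2q = 0.25q − 12.4 → q' = 480.88889.
Overproduction Δq = 480.88889 − 304.44444 = 176.44445; wedge = subsidy = 79.4.
DWL = ½ × 176.44445 × 79.4 = €7004.84 thousand.

€7004.84 thousand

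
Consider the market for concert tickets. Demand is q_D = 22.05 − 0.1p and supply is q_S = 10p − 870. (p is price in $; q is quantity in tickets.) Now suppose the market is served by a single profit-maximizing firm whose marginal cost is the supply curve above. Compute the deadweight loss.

$218.38

In inverse form: demand p = 220.5 − 10q, supply p = 87 + 0.1q.
Competitive equilibrium: 220.5 − 10q = 87 + 0.1q → q* = 13.2178, p* = 88.3218.
Marginal revenue: MR = 220.5 − 20q. Set MR = MC: 220.5 − 20q = 87 + 0.1q → q_m = 6.6418.
Price p_m = 220.5 − 10·6.6418 = 154.082; MC(q_m) = 87 + 0.1·6.6418 = 87.6642.
Competitive q* = 13.2178, so Δq = 6.576; wedge = 154.082 − 87.6642 = 66.4178.
The triangle = ½ × 6.576 × 66.4178 = $218.38.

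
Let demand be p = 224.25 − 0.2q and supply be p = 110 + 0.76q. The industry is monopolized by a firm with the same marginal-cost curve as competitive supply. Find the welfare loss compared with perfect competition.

202.09

Competitive equilibrium: 224.25 − 0.2q = 110 + 0.76q → q* = 119.0104, p* = 200.4479.
Marginal revenue: MR = 224.25 − 0.4q. Set MR = MC: 224.25 − 0.4q = 110 + 0.76q → q_m = 98.4914.
Price p_m = 224.25 − 0.2·98.4914 = 204.5517; MC(q_m) = 110 + 0.76·98.4914 = 184.8535.
Competitive q* = 119.0104, so Δq = 20.519; wedge = 204.5517 − 184.8535 = 19.6982.
Deadweight loss = ½ × 20.519 × 19.6982 = 202.09.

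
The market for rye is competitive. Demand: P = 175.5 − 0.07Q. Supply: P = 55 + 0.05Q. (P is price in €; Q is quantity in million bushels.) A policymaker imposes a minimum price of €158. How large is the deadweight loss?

Competitive equilibrium: 175.5 − 0.07Q = 55 + 0.05Q → Q* = 1004.1667, P* = 105.2083.
At the floor P = 158, quantity demanded = (175.5 − 158)/0.07 = 250.
Sellers' marginal cost at Q' = 250: 55 + 0.05·250 = 67.5.
ΔQ = 1004.1667 − 250 = 754.1667; wedge = 158 − 67.5 = 90.5.
The triangle = ½ × 754.1667 × 90.5 = €34126.04 million.

€34126.04 million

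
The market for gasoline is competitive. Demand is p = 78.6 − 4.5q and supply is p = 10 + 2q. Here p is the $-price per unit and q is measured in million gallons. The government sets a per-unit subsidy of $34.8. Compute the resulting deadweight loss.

$93.16 million

Competitive equilibrium: 78.6 − 4.5q = 10 + 2q → q* = 10.5538, p* = 31.1077.
The subsidy lowers effective supply by 34.8: p = 2q − 24.8.
New quantity: 78.6 − 4.5q = 2q − 24.8 → q' = 15.9077.
Overproduction Δq = 15.9077 − 10.5538 = 5.3539; wedge = subsidy = 34.8.
DWL = ½ × 5.3539 × 34.8 = $93.16 million.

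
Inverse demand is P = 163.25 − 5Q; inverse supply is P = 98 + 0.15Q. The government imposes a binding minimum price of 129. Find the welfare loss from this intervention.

Competitive equilibrium: 163.25 − 5Q = 98 + 0.15Q → Q* = 12.6699, P* = 99.9005.
At the floor P = 129, quantity demanded = (163.25 − 129)/5 = 6.85.
Sellers' marginal cost at Q' = 6.85: 98 + 0.15·6.85 = 99.0275.
ΔQ = 12.6699 − 6.85 = 5.8199; wedge = 129 − 99.0275 = 29.9725.
The triangle = ½ × 5.8199 × 29.9725 = 87.22.

87.22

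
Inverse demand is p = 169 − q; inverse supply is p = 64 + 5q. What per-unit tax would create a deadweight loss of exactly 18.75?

Competitive equilibrium: 169 − q = 64 + 5q → q* = 17.5, p* = 151.5.
A tax t gives Δq = t/6 and wedge t, so DWL = t²/12.
t²/12 = 18.75 → t² = 225 → t = 15.

15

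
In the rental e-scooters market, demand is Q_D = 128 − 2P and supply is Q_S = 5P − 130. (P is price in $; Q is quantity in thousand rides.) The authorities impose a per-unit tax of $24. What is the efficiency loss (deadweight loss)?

$411.43 thousand

In inverse form: demand P = 64 − 0.5Q, supply P = 26 + 0.2Q.
Competitive equilibrium: 64 − 0.5Q = 26 + 0.2Q → Q* = 54.2857, P* = 36.8571.
With the tax, the buyer price exceeds the seller price by 24: (64 − 0.5Q) − (26 + 0.2Q) = 24 → Q' = 20.
ΔQ = 54.2857 − 20 = 34.2857; the wedge equals the tax, 24.
Deadweight loss = ½ × 34.2857 × 24 = $411.43 thousand.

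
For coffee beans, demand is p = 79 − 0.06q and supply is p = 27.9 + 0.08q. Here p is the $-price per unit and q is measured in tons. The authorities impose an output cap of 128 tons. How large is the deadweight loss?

$3931.83

Competitive equilibrium: 79 − 0.06q = 27.9 + 0.08q → q* = 365, p* = 57.1.
At q = 128: demand price = 79 − 0.06·128 = 71.32; supply price = 27.9 + 0.08·128 = 38.14.
Δq = 365 − 128 = 237; wedge = 71.32 − 38.14 = 33.18.
The triangle = ½ × 237 × 33.18 = $3931.83.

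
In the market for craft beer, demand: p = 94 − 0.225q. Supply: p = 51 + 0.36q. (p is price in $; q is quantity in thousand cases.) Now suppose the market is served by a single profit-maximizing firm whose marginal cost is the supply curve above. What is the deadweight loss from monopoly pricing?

Competitive equilibrium: 94 − 0.225q = 51 + 0.36q → q* = 73.5043, p* = 77.4615.
Marginal revenue: MR = 94 − 0.45q. Set MR = MC: 94 − 0.45q = 51 + 0.36q → q_m = 53.0864.
Price p_m = 94 − 0.225·53.0864 = 82.0556; MC(q_m) = 51 + 0.36·53.0864 = 70.1111.
Competitive q* = 73.5043, so Δq = 20.4179; wedge = 82.0556 − 70.1111 = 11.9445.
DWL = ½ × 20.4179 × 11.9445 = $121.94 thousand.

$121.94 thousand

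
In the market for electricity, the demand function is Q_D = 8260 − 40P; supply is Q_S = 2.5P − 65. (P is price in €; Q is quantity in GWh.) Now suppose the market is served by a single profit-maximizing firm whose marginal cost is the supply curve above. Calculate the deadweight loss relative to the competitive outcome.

€118.30

In inverse form: demand P = 206.5 − 0.025Q, supply P = 26 + 0.4Q.
Competitive equilibrium: 206.5 − 0.025Q = 26 + 0.4Q → Q* = 424.7059, P* = 195.8824.
Marginal revenue: MR = 206.5 − 0.05Q. Set MR = MC: 206.5 − 0.05Q = 26 + 0.4Q → Q_m = 401.1111.
Price P_m = 206.5 − 0.025·401.1111 = 196.4722; MC(Q_m) = 26 + 0.4·401.1111 = 186.4444.
Competitive Q* = 424.7059, so ΔQ = 23.5948; wedge = 196.4722 − 186.4444 = 10.0278.
Deadweight loss = ½ × 23.5948 × 10.0278 = €118.30.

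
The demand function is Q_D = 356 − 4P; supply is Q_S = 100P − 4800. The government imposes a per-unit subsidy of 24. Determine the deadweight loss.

1107.69

In inverse form: demand P = 89 − 0.25Q, supply P = 48 + 0.01Q.
Competitive equilibrium: 89 − 0.25Q = 48 + 0.01Q → Q* = 157.6923, P* = 49.5769.
The subsidy lowers effective supply by 24: P = 24 + 0.01Q.
New quantity: 89 − 0.25Q = 24 + 0.01Q → Q' = 250.
Overproduction ΔQ = 250 − 157.6923 = 92.3077; wedge = subsidy = 24.
Welfare loss = ½ × 92.3077 × 24 = 1107.69.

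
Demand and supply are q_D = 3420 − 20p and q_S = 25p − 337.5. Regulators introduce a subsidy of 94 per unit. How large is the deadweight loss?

In inverse form: demand p = 171 − 0.05q, supply p = 13.5 + 0.04q.
Competitive equilibrium: 171 − 0.05q = 13.5 + 0.04q → q* = 1750, p* = 83.5.
The subsidy lowers effective supply by 94: p = 0.04q − 80.5.
New quantity: 171 − 0.05q = 0.04q − 80.5 → q' = 2794.4444.
Overproduction Δq = 2794.4444 − 1750 = 1044.4444; wedge = subsidy = 94.
The triangle = ½ × 1044.4444 × 94 = 49088.89.

49088.89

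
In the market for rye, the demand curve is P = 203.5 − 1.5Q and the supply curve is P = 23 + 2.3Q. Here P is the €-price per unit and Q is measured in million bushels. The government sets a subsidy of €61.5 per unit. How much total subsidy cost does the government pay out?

Competitive equilibrium: 203.5 − 1.5Q = 23 + 2.3Q → Q* = 47.5, P* = 132.25.
The subsidy lowers effective supply by 61.5: P = 2.3Q − 38.5.
New quantity: 203.5 − 1.5Q = 2.3Q − 38.5 → Q' = 63.6842.
Total subsidy cost = 61.5 × 63.6842 = €3916.58 million.

€3916.58 million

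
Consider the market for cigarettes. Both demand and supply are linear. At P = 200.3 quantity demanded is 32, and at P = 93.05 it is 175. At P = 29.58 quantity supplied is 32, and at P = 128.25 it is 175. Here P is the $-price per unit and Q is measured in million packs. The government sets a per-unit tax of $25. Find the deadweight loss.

$217.01 million

Demand slope = (93.05 − 200.3)/(175 − 32) = −0.75, so P = 224.3 − 0.75Q.
Supply slope = (128.25 − 29.58)/(175 − 32) = 0.69, so P = 7.5 + 0.69Q.
Competitive equilibrium: 224.3 − 0.75Q = 7.5 + 0.69Q → Q* = 150.55556, P* = 111.38333.
With the tax, the buyer price exceeds the seller price by 25: (224.3 − 0.75Q) − (7.5 + 0.69Q) = 25 → Q' = 133.19444.
ΔQ = 150.55556 − 133.19444 = 17.36112; the wedge equals the tax, 25.
The triangle = ½ × 17.36112 × 25 = $217.01 million.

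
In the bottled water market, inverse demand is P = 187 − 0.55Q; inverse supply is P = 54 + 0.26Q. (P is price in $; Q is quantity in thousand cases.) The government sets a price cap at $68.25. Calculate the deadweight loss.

Competitive equilibrium: 187 − 0.55Q = 54 + 0.26Q → Q* = 164.1975, P* = 96.6914.
At the ceiling P = 68.25, quantity supplied = (68.25 − 54)/0.26 = 54.8077.
Willingness to pay at Q' = 54.8077: 187 − 0.55·54.8077 = 156.8558.
ΔQ = 164.1975 − 54.8077 = 109.3898; wedge = 156.8558 − 68.25 = 88.6058.
The triangle = ½ × 109.3898 × 88.6058 = $4846.29 thousand.

$4846.29 thousand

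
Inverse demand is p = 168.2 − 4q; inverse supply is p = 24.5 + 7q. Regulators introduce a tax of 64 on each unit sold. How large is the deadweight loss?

186.18

Competitive equilibrium: 168.2 − 4q = 24.5 + 7q → q* = 13.0636, p* = 115.9455.
With the tax, the buyer price exceeds the seller price by 64: (168.2 − 4q) − (24.5 + 7q) = 64 → q' = 7.2455.
Δq = 13.0636 − 7.2455 = 5.8181; the wedge equals the tax, 64.
Welfare loss = ½ × 5.8181 × 64 = 186.18.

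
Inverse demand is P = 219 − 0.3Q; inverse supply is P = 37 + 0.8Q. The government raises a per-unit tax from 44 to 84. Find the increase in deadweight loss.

2327.27

Competitive equilibrium: 219 − 0.3Q = 37 + 0.8Q → Q* = 165.4545, P* = 169.3636.
For a per-unit tax t: ΔQ = t/1.1, so DWL = ½·t·(t/1.1) = t²/2.2.
At t = 44: DWL = 880. At t = 84: DWL = 3207.273.
Increase = 3207.273 − 880 = 2327.27.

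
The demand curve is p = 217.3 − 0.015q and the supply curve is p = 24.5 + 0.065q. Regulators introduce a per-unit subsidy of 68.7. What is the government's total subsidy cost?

224563.125

Competitive equilibrium: 217.3 − 0.015q = 24.5 + 0.065q → q* = 2410, p* = 181.15.
The subsidy lowers effective supply by 68.7: p = 0.065q − 44.2.
New quantity: 217.3 − 0.015q = 0.065q − 44.2 → q' = 3268.75.
Total subsidy cost = 68.7 × 3268.75 = 224563.125.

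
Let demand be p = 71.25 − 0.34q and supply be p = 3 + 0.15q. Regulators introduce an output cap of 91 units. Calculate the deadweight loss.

Competitive equilibrium: 71.25 − 0.34q = 3 + 0.15q → q* = 139.2857, p* = 23.8929.
At q = 91: demand price = 71.25 − 0.34·91 = 40.31; supply price = 3 + 0.15·91 = 16.65.
Δq = 139.2857 − 91 = 48.2857; wedge = 40.31 − 16.65 = 23.66.
DWL = ½ × 48.2857 × 23.66 = 571.22.

571.22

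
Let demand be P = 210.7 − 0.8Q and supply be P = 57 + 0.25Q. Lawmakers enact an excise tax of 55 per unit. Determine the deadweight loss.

1440.48

Competitive equilibrium: 210.7 − 0.8Q = 57 + 0.25Q → Q* = 146.381, P* = 93.5952.
With the tax, the buyer price exceeds the seller price by 55: (210.7 − 0.8Q) − (57 + 0.25Q) = 55 → Q' = 94.
ΔQ = 146.381 − 94 = 52.381; the wedge equals the tax, 55.
DWL = ½ × 52.381 × 55 = 1440.48.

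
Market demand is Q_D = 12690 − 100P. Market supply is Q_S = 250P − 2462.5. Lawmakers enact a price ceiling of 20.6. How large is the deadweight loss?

In inverse form: demand P = 126.9 − 0.01Q, supply P = 9.85 + 0.004Q.
Competitive equilibrium: 126.9 − 0.01Q = 9.85 + 0.004Q → Q* = 8360.7143, P* = 43.2929.
At the ceiling P = 20.6, quantity supplied = (20.6 − 9.85)/0.004 = 2687.5.
Willingness to pay at Q' = 2687.5: 126.9 − 0.01·2687.5 = 100.025.
ΔQ = 8360.7143 − 2687.5 = 5673.2143; wedge = 100.025 − 20.6 = 79.425.
Welfare loss = ½ × 5673.2143 × 79.425 = 225297.52.

225297.52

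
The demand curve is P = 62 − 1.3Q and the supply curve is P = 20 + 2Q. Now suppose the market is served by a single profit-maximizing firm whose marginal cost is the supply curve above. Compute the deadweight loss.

Competitive equilibrium: 62 − 1.3Q = 20 + 2Q → Q* = 12.7273, P* = 45.4545.
Marginal revenue: MR = 62 − 2.6Q. Set MR = MC: 62 − 2.6Q = 20 + 2Q → Q_m = 9.1304.
Price P_m = 62 − 1.3·9.1304 = 50.1305; MC(Q_m) = 20 + 2·9.1304 = 38.2608.
Competitive Q* = 12.7273, so ΔQ = 3.5969; wedge = 50.1305 − 38.2608 = 11.8697.
The triangle = ½ × 3.5969 × 11.8697 = 21.35.

21.35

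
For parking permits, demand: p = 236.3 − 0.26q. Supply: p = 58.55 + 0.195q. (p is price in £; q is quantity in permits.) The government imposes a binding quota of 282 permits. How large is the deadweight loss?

Competitive equilibrium: 236.3 − 0.26q = 58.55 + 0.195q → q* = 390.6593, p* = 134.7286.
At q = 282: demand price = 236.3 − 0.26·282 = 162.98; supply price = 58.55 + 0.195·282 = 113.54.
Δq = 390.6593 − 282 = 108.6593; wedge = 162.98 − 113.54 = 49.44.
The triangle = ½ × 108.6593 × 49.44 = £2686.06.

£2686.06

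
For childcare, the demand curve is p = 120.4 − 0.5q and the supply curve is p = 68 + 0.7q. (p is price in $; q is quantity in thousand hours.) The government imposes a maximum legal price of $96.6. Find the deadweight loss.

Competitive equilibrium: 120.4 − 0.5q = 68 + 0.7q → q* = 43.6667, p* = 98.5667.
At the ceiling p = 96.6, quantity supplied = (96.6 − 68)/0.7 = 40.8571.
Willingness to pay at q' = 40.8571: 120.4 − 0.5·40.8571 = 99.9715.
Δq = 43.6667 − 40.8571 = 2.8096; wedge = 99.9715 − 96.6 = 3.3715.
The triangle = ½ × 2.8096 × 3.3715 = $4.74 thousand.

$4.74 thousand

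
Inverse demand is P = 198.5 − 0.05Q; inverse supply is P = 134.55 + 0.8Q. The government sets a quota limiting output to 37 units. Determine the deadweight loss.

Competitive equilibrium: 198.5 − 0.05Q = 134.55 + 0.8Q → Q* = 75.2353, P* = 194.7382.
At Q = 37: demand price = 198.5 − 0.05·37 = 196.65; supply price = 134.55 + 0.8·37 = 164.15.
ΔQ = 75.2353 − 37 = 38.2353; wedge = 196.65 − 164.15 = 32.5.
DWL = ½ × 38.2353 × 32.5 = 621.32.

621.32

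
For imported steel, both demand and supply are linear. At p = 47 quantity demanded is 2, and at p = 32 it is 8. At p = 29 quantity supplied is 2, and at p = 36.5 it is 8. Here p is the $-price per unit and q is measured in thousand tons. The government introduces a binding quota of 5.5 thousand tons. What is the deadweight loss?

Demand slope = (32 − 47)/(8 − 2) = −2.5, so p = 52 − 2.5q.
Supply slope = (36.5 − 29)/(8 − 2) = 1.25, so p = 26.5 + 1.25q.
Competitive equilibrium: 52 − 2.5q = 26.5 + 1.25q → q* = 6.8, p* = 35.
At q = 5.5: demand price = 52 − 2.5·5.5 = 38.25; supply price = 26.5 + 1.25·5.5 = 33.375.
Δq = 6.8 − 5.5 = 1.3; wedge = 38.25 − 33.375 = 4.875.
Deadweight loss = ½ × 1.3 × 4.875 = $3.17 thousand.

$3.17 thousand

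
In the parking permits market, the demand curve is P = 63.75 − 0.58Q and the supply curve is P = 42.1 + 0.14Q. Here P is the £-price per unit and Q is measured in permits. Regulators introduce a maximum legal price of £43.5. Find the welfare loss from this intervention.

Competitive equilibrium: 63.75 − 0.58Q = 42.1 + 0.14Q → Q* = 30.0694, P* = 46.3097.
At the ceiling P = 43.5, quantity supplied = (43.5 − 42.1)/0.14 = 10.
Willingness to pay at Q' = 10: 63.75 − 0.58·10 = 57.95.
ΔQ = 30.0694 − 10 = 20.0694; wedge = 57.95 − 43.5 = 14.45.
The triangle = ½ × 20.0694 × 14.45 = £145.

£145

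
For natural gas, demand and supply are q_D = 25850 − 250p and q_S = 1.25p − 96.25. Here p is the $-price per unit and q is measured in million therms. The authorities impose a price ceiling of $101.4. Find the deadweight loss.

In inverse form: demand p = 103.4 − 0.004q, supply p = 77 + 0.8q.
Competitive equilibrium: 103.4 − 0.004q = 77 + 0.8q → q* = 32.8358, p* = 103.2687.
At the ceiling p = 101.4, quantity supplied = (101.4 − 77)/0.8 = 30.5.
Willingness to pay at q' = 30.5: 103.4 − 0.004·30.5 = 103.278.
Δq = 32.8358 − 30.5 = 2.3358; wedge = 103.278 − 101.4 = 1.878.
Welfare loss = ½ × 2.3358 × 1.878 = $2.19 million.

$2.19 million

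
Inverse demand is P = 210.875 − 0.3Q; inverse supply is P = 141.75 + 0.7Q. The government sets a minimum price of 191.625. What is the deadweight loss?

12.29

Competitive equilibrium: 210.875 − 0.3Q = 141.75 + 0.7Q → Q* = 69.125, P* = 190.1375.
At the floor P = 191.625, quantity demanded = (210.875 − 191.625)/0.3 = 64.1667.
Sellers' marginal cost at Q' = 64.1667: 141.75 + 0.7·64.1667 = 186.6667.
ΔQ = 69.125 − 64.1667 = 4.9583; wedge = 191.625 − 186.6667 = 4.9583.
DWL = ½ × 4.9583 × 4.9583 = 12.29.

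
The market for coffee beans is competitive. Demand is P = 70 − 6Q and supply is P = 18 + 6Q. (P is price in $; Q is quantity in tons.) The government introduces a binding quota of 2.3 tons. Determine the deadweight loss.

Competitive equilibrium: 70 − 6Q = 18 + 6Q → Q* = 4.3333, P* = 44.
At Q = 2.3: demand price = 70 − 6·2.3 = 56.2; supply price = 18 + 6·2.3 = 31.8.
ΔQ = 4.3333 − 2.3 = 2.0333; wedge = 56.2 − 31.8 = 24.4.
Welfare loss = ½ × 2.0333 × 24.4 = $24.81.

$24.81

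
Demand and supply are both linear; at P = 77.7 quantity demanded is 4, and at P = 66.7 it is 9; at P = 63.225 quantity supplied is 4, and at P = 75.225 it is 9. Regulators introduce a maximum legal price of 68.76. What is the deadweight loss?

Demand slope = (66.7 − 77.7)/(9 − 4) = −2.2, so P = 86.5 − 2.2Q.
Supply slope = (75.225 − 63.225)/(9 − 4) = 2.4, so P = 53.625 + 2.4Q.
Competitive equilibrium: 86.5 − 2.2Q = 53.625 + 2.4Q → Q* = 7.1467, P* = 70.7772.
At the ceiling P = 68.76, quantity supplied = (68.76 − 53.625)/2.4 = 6.3063.
Willingness to pay at Q' = 6.3063: 86.5 − 2.2·6.3063 = 72.6261.
ΔQ = 7.1467 − 6.3063 = 0.8404; wedge = 72.6261 − 68.76 = 3.8661.
The triangle = ½ × 0.8404 × 3.8661 = 1.62.

1.62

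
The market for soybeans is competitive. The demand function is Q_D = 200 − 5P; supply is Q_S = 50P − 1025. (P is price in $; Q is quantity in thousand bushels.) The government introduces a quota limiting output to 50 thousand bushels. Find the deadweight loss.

$164.20 thousand

In inverse form: demand P = 40 − 0.2Q, supply P = 20.5 + 0.02Q.
Competitive equilibrium: 40 − 0.2Q = 20.5 + 0.02Q → Q* = 88.6364, P* = 22.2727.
At Q = 50: demand price = 40 − 0.2·50 = 30; supply price = 20.5 + 0.02·50 = 21.5.
ΔQ = 88.6364 − 50 = 38.6364; wedge = 30 − 21.5 = 8.5.
Deadweight loss = ½ × 38.6364 × 8.5 = $164.20 thousand.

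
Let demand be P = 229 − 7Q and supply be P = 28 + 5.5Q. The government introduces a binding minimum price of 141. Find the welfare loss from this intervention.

Competitive equilibrium: 229 − 7Q = 28 + 5.5Q → Q* = 16.08, P* = 116.44.
At the floor P = 141, quantity demanded = (229 − 141)/7 = 12.5714.
Sellers' marginal cost at Q' = 12.5714: 28 + 5.5·12.5714 = 97.1427.
ΔQ = 16.08 − 12.5714 = 3.5086; wedge = 141 − 97.1427 = 43.8573.
DWL = ½ × 3.5086 × 43.8573 = 76.94.

76.94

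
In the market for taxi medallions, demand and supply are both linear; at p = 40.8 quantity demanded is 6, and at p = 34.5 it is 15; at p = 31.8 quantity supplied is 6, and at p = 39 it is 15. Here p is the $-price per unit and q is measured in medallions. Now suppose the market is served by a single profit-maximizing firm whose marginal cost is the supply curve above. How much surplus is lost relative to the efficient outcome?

$10.93

Demand slope = (34.5 − 40.8)/(15 − 6) = −0.7, so p = 45 − 0.7q.
Supply slope = (39 − 31.8)/(15 − 6) = 0.8, so p = 27 + 0.8q.
Competitive equilibrium: 45 − 0.7q = 27 + 0.8q → q* = 12, p* = 36.6.
Marginal revenue: MR = 45 − 1.4q. Set MR = MC: 45 − 1.4q = 27 + 0.8q → q_m = 8.1818.
Price p_m = 45 − 0.7·8.1818 = 39.2727; MC(q_m) = 27 + 0.8·8.1818 = 33.5454.
Competitive q* = 12, so Δq = 3.8182; wedge = 39.2727 − 33.5454 = 5.7273.
Welfare loss = ½ × 3.8182 × 5.7273 = $10.93.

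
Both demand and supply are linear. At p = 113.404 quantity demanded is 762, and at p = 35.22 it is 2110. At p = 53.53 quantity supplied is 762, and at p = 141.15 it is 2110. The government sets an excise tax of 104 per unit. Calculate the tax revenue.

Demand slope = (35.22 − 113.404)/(2110 − 762) = −0.058, so p = 157.6 − 0.058q.
Supply slope = (141.15 − 53.53)/(2110 − 762) = 0.065, so p = 4 + 0.065q.
Competitive equilibrium: 157.6 − 0.058q = 4 + 0.065q → q* = 1248.7805, p* = 85.1707.
With the tax, the buyer price exceeds the seller price by 104: (157.6 − 0.058q) − (4 + 0.065q) = 104 → q' = 403.252.
Tax revenue = 104 × 403.252 = 41938.21.

41938.21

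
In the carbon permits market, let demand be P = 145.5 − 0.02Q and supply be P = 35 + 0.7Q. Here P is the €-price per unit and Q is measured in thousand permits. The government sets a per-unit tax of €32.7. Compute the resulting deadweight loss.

€742.56 thousand

Competitive equilibrium: 145.5 − 0.02Q = 35 + 0.7Q → Q* = 153.4722, P* = 142.4306.
With the tax, the buyer price exceeds the seller price by 32.7: (145.5 − 0.02Q) − (35 + 0.7Q) = 32.7 → Q' = 108.0556.
ΔQ = 153.4722 − 108.0556 = 45.4166; the wedge equals the tax, 32.7.
The triangle = ½ × 45.4166 × 32.7 = €742.56 thousand.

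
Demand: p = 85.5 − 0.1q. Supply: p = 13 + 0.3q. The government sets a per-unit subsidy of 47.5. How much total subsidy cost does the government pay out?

14250

Competitive equilibrium: 85.5 − 0.1q = 13 + 0.3q → q* = 181.25, p* = 67.375.
The subsidy lowers effective supply by 47.5: p = 0.3q − 34.5.
New quantity: 85.5 − 0.1q = 0.3q − 34.5 → q' = 300.
Total subsidy cost = 47.5 × 300 = 14250.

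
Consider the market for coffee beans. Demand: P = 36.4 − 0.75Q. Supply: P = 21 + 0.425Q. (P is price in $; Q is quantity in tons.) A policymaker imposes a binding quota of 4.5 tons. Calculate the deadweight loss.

$43.52

Competitive equilibrium: 36.4 − 0.75Q = 21 + 0.425Q → Q* = 13.1064, P* = 26.5702.
At Q = 4.5: demand price = 36.4 − 0.75·4.5 = 33.025; supply price = 21 + 0.425·4.5 = 22.9125.
ΔQ = 13.1064 − 4.5 = 8.6064; wedge = 33.025 − 22.9125 = 10.1125.
Welfare loss = ½ × 8.6064 × 10.1125 = $43.52.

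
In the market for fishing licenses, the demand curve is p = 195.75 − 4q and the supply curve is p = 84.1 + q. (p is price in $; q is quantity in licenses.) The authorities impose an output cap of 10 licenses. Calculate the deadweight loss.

$380.07

Competitive equilibrium: 195.75 − 4q = 84.1 + q → q* = 22.33, p* = 106.43.
At q = 10: demand price = 195.75 − 4·10 = 155.75; supply price = 84.1 + 1·10 = 94.1.
Δq = 22.33 − 10 = 12.33; wedge = 155.75 − 94.1 = 61.65.
DWL = ½ × 12.33 × 61.65 = $380.07.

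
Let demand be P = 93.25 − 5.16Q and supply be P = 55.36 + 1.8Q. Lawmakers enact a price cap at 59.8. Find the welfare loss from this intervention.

30.85

Competitive equilibrium: 93.25 − 5.16Q = 55.36 + 1.8Q → Q* = 5.444, P* = 65.1591.
At the ceiling P = 59.8, quantity supplied = (59.8 − 55.36)/1.8 = 2.4667.
Willingness to pay at Q' = 2.4667: 93.25 − 5.16·2.4667 = 80.5218.
ΔQ = 5.444 − 2.4667 = 2.9773; wedge = 80.5218 − 59.8 = 20.7218.
DWL = ½ × 2.9773 × 20.7218 = 30.85.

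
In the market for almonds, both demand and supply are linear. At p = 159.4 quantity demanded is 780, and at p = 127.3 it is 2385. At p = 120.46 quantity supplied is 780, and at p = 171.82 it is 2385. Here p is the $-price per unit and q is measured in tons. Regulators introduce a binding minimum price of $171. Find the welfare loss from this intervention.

Demand slope = (127.3 − 159.4)/(2385 − 780) = −0.02, so p = 175 − 0.02q.
Supply slope = (171.82 − 120.46)/(2385 − 780) = 0.032, so p = 95.5 + 0.032q.
Competitive equilibrium: 175 − 0.02q = 95.5 + 0.032q → q* = 1528.84615, p* = 144.42308.
At the floor p = 171, quantity demanded = (175 − 171)/0.02 = 200.
Sellers' marginal cost at q' = 200: 95.5 + 0.032·200 = 101.9.
Δq = 1528.84615 − 200 = 1328.84615; wedge = 171 − 101.9 = 69.1.
DWL = ½ × 1328.84615 × 69.1 = $45911.63.

$45911.63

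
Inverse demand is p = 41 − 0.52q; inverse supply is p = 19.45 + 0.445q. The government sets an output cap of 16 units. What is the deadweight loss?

19.34

Competitive equilibrium: 41 − 0.52q = 19.45 + 0.445q → q* = 22.3316, p* = 29.3876.
At q = 16: demand price = 41 − 0.52·16 = 32.68; supply price = 19.45 + 0.445·16 = 26.57.
Δq = 22.3316 − 16 = 6.3316; wedge = 32.68 − 26.57 = 6.11.
Welfare loss = ½ × 6.3316 × 6.11 = 19.34.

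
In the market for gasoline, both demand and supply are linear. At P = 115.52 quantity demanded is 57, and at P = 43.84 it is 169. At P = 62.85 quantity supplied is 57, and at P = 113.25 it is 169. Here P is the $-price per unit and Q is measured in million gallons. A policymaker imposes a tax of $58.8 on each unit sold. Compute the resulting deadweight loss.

Demand slope = (43.84 − 115.52)/(169 − 57) = −0.64, so P = 152 − 0.64Q.
Supply slope = (113.25 − 62.85)/(169 − 57) = 0.45, so P = 37.2 + 0.45Q.
Competitive equilibrium: 152 − 0.64Q = 37.2 + 0.45Q → Q* = 105.3211, P* = 84.5945.
With the tax, the buyer price exceeds the seller price by 58.8: (152 − 0.64Q) − (37.2 + 0.45Q) = 58.8 → Q' = 51.3761.
ΔQ = 105.3211 − 51.3761 = 53.945; the wedge equals the tax, 58.8.
Deadweight loss = ½ × 53.945 × 58.8 = $1585.98 million.

$1585.98 million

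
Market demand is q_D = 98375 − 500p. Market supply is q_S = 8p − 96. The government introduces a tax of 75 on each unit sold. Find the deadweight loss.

In inverse form: demand p = 196.75 − 0.002q, supply p = 12 + 0.125q.
Competitive equilibrium: 196.75 − 0.002q = 12 + 0.125q → q* = 1454.7244, p* = 193.8406.
With the tax, the buyer price exceeds the seller price by 75: (196.75 − 0.002q) − (12 + 0.125q) = 75 → q' = 864.1732.
Δq = 1454.7244 − 864.1732 = 590.5512; the wedge equals the tax, 75.
Welfare loss = ½ × 590.5512 × 75 = 22145.67.

22145.67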